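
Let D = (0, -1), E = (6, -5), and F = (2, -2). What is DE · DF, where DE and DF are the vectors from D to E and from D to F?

16

DE = E − D = (6, -4)
DF = F − D = (2, -1)
DE · DF = 6·2 + (-4)·(-1) = 12 + 4 = 16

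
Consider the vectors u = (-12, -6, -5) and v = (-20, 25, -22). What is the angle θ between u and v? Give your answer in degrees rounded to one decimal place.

68.9

u · v = (-12)·(-20) + (-6)·25 + (-5)·(-22) = 240 - 150 + 110 = 200
|u|² = 144 + 36 + 25 = 205,  |u| = √205 ≈ 14.317821
|v|² = 400 + 625 + 484 = 1509,  |v| = √1509 ≈ 38.845849
cos θ = 200 / (14.317821 · 38.845849) ≈ 0.35959
θ = arccos(0.35959) ≈ 68.9°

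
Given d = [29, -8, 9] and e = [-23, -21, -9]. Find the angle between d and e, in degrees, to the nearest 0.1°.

d · e = 29·(-23) + (-8)·(-21) + 9·(-9) = -667 + 168 - 81 = -580
|d|² = 841 + 64 + 81 = 986,  |d| = √986 ≈ 31.400637
|e|² = 529 + 441 + 81 = 1051,  |e| = √1051 ≈ 32.419130
cos θ = -580 / (31.400637 · 32.419130) ≈ -0.56976
θ = arccos(-0.56976) ≈ 124.7°

124.7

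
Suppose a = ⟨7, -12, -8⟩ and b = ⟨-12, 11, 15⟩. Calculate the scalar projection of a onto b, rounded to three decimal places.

a · b = 7·(-12) + (-12)·11 + (-8)·15 = -84 - 132 - 120 = -336
|b| = √(144 + 121 + 225) = √490 ≈ 22.1359
comp_b a = -336 / √490 ≈ -15.179

-15.179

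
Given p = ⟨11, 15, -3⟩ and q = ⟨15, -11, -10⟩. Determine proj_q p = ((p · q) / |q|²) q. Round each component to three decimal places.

(1.009, -0.740, -0.673)

p · q = 11·15 + 15·(-11) + (-3)·(-10) = 165 - 165 + 30 = 30
|q|² = 225 + 121 + 100 = 446
proj_q p = (30/446) · (15, -11, -10) ≈ (1.009, -0.740, -0.673)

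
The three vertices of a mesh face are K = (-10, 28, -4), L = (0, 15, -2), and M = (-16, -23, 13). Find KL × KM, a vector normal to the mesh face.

KL = (10, -13, 2)
KM = (-6, -51, 17)
i: (-13)·17 - 2·(-51) = -221 - (-102) = -119
j: 2·(-6) - 10·17 = -12 - 170 = -182
k: 10·(-51) - (-13)·(-6) = -510 - 78 = -588
KL × KM = (-119, -182, -588)

(-119, -182, -588)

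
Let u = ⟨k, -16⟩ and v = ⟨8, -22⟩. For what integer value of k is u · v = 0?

u · v = k·8 + (-16)·(-22) = 352 + 8k
Set equal to 0: 8k = -352, so k = -44.

-44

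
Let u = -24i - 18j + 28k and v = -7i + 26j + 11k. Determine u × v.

i: (-18)·11 - 28·26 = -198 - 728 = -926
j: 28·(-7) - (-24)·11 = -196 - (-264) = 68
k: (-24)·26 - (-18)·(-7) = -624 - 126 = -750
u × v = (-926, 68, -750)

(-926, 68, -750)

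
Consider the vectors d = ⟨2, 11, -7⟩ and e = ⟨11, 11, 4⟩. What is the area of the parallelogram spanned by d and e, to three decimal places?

177.952

i: 11·4 - (-7)·11 = 44 - (-77) = 121
j: (-7)·11 - 2·4 = -77 - 8 = -85
k: 2·11 - 11·11 = 22 - 121 = -99
d × e = (121, -85, -99)
|d × e| = √(121² + (-85)² + (-99)²) = √31667 ≈ 177.9522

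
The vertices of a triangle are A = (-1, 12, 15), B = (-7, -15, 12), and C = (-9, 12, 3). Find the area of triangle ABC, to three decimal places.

196.173

AB = (-6, -27, -3),  AC = (-8, 0, -12)
i: (-27)·(-12) - (-3)·0 = 324 - 0 = 324
j: (-3)·(-8) - (-6)·(-12) = 24 - 72 = -48
k: (-6)·0 - (-27)·(-8) = 0 - 216 = -216
AB × AC = (324, -48, -216)
|AB × AC| = √153936 ≈ 392.3468
area = ½ · 392.3468 ≈ 196.173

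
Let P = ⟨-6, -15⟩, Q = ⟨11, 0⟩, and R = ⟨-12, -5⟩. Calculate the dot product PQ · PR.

48

PQ = Q − P = (17, 15)
PR = R − P = (-6, 10)
PQ · PR = 17·(-6) + 15·10 = -102 + 150 = 48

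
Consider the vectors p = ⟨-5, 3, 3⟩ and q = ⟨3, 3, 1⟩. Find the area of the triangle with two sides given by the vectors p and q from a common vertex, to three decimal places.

i: 3·1 - 3·3 = 3 - 9 = -6
j: 3·3 - (-5)·1 = 9 - (-5) = 14
k: (-5)·3 - 3·3 = -15 - 9 = -24
p × q = (-6, 14, -24)
|p × q| = √((-6)² + 14² + (-24)²) = √808 ≈ 28.4253
area = ½ · 28.4253 ≈ 14.213

14.213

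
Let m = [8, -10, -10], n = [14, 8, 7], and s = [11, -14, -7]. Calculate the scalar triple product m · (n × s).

1426

n × s:
i: 8·(-7) - 7·(-14) = -56 - (-98) = 42
j: 7·11 - 14·(-7) = 77 - (-98) = 175
k: 14·(-14) - 8·11 = -196 - 88 = -284
n × s = (42, 175, -284)
m · (n × s) = 8·42 + (-10)·175 + (-10)·(-284) = 336 - 1750 + 2840 = 1426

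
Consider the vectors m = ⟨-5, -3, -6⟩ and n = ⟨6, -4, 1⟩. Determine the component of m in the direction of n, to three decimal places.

m · n = (-5)·6 + (-3)·(-4) + (-6)·1 = -30 + 12 - 6 = -24
|n| = √(36 + 16 + 1) = √53 ≈ 7.2801
comp_n m = -24 / √53 ≈ -3.297

-3.297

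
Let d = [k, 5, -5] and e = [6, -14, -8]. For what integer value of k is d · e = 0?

5

d · e = k·6 + 5·(-14) + (-5)·(-8) = -30 + 6k
Set equal to 0: 6k = 30, so k = 5.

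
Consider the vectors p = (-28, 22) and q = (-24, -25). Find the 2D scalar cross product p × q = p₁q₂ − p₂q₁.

(-28)·(-25) - 22·(-24) = 700 - (-528) = 1228

1228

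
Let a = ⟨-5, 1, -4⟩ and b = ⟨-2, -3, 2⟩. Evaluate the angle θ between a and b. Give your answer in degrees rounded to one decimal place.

92.1

a · b = (-5)·(-2) + 1·(-3) + (-4)·2 = 10 - 3 - 8 = -1
|a|² = 25 + 1 + 16 = 42,  |a| = √42 ≈ 6.480741
|b|² = 4 + 9 + 4 = 17,  |b| = √17 ≈ 4.123106
cos θ = -1 / (6.480741 · 4.123106) ≈ -0.03742
θ = arccos(-0.03742) ≈ 92.1°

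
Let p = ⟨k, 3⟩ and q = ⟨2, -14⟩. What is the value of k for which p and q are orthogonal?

p · q = k·2 + 3·(-14) = -42 + 2k
Set equal to 0: 2k = 42, so k = 21.

21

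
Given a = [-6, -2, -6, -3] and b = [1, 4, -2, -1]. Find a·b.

a · b = (-6)·1 + (-2)·4 + (-6)·(-2) + (-3)·(-1) = -6 - 8 + 12 + 3 = 1

1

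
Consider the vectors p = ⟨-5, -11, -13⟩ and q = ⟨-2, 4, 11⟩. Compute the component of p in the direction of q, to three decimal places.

p · q = (-5)·(-2) + (-11)·4 + (-13)·11 = 10 - 44 - 143 = -177
|q| = √(4 + 16 + 121) = √141 ≈ 11.8743
comp_q p = -177 / √141 ≈ -14.906

-14.906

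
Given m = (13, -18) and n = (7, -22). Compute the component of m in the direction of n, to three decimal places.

m · n = 13·7 + (-18)·(-22) = 91 + 396 = 487
|n| = √(49 + 484) = √533 ≈ 23.0868
comp_n m = 487 / √533 ≈ 21.094

21.094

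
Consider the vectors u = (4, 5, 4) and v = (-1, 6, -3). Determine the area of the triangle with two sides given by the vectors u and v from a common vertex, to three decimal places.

24.627

i: 5·(-3) - 4·6 = -15 - 24 = -39
j: 4·(-1) - 4·(-3) = -4 - (-12) = 8
k: 4·6 - 5·(-1) = 24 - (-5) = 29
u × v = (-39, 8, 29)
|u × v| = √((-39)² + 8² + 29²) = √2426 ≈ 49.2544
area = ½ · 49.2544 ≈ 24.627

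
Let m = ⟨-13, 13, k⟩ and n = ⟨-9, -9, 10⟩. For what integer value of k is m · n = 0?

0

m · n = (-13)·(-9) + 13·(-9) + k·10 = 0 + 10k
Set equal to 0: 10k = 0, so k = 0.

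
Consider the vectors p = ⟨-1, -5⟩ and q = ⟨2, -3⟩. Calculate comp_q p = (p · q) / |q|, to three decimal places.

p · q = (-1)·2 + (-5)·(-3) = -2 + 15 = 13
|q| = √(4 + 9) = √13 ≈ 3.6056
comp_q p = 13 / √13 ≈ 3.606

3.606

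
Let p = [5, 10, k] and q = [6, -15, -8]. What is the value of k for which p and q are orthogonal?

-15

p · q = 5·6 + 10·(-15) + k·(-8) = -120 - 8k
Set equal to 0: -8k = 120, so k = -15.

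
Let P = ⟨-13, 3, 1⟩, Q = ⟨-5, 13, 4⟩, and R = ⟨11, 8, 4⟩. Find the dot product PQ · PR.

PQ = Q − P = (8, 10, 3)
PR = R − P = (24, 5, 3)
PQ · PR = 8·24 + 10·5 + 3·3 = 192 + 50 + 9 = 251

251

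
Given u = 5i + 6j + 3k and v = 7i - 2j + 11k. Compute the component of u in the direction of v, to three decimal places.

4.245

u · v = 5·7 + 6·(-2) + 3·11 = 35 - 12 + 33 = 56
|v| = √(49 + 4 + 121) = √174 ≈ 13.1909
comp_v u = 56 / √174 ≈ 4.245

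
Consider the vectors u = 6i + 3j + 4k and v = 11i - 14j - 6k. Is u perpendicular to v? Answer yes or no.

yes

u · v = 6·11 + 3·(-14) + 4·(-6) = 66 - 42 - 24 = 0
Zero, so the vectors are orthogonal.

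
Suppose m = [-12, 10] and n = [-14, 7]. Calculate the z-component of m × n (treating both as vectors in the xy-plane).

56

(-12)·7 - 10·(-14) = -84 - (-140) = 56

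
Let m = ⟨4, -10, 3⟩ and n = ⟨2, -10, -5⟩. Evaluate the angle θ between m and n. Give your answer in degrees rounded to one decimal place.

m · n = 4·2 + (-10)·(-10) + 3·(-5) = 8 + 100 - 15 = 93
|m|² = 16 + 100 + 9 = 125,  |m| = √125 ≈ 11.180340
|n|² = 4 + 100 + 25 = 129,  |n| = √129 ≈ 11.357817
cos θ = 93 / (11.180340 · 11.357817) ≈ 0.73237
θ = arccos(0.73237) ≈ 42.9°

42.9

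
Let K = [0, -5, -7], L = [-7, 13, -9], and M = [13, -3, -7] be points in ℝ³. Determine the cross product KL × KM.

KL = (-7, 18, -2)
KM = (13, 2, 0)
i: 18·0 - (-2)·2 = 0 - (-4) = 4
j: (-2)·13 - (-7)·0 = -26 - 0 = -26
k: (-7)·2 - 18·13 = -14 - 234 = -248
KL × KM = (4, -26, -248)

(4, -26, -248)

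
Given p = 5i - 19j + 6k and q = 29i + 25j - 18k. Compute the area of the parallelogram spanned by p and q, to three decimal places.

750.690

i: (-19)·(-18) - 6·25 = 342 - 150 = 192
j: 6·29 - 5·(-18) = 174 - (-90) = 264
k: 5·25 - (-19)·29 = 125 - (-551) = 676
p × q = (192, 264, 676)
|p × q| = √(192² + 264² + 676²) = √563536 ≈ 750.6903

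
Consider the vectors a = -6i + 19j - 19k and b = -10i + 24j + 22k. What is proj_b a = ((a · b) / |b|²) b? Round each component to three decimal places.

(-0.845, 2.028, 1.859)

a · b = (-6)·(-10) + 19·24 + (-19)·22 = 60 + 456 - 418 = 98
|b|² = 100 + 576 + 484 = 1160
proj_b a = (98/1160) · (-10, 24, 22) ≈ (-0.845, 2.028, 1.859)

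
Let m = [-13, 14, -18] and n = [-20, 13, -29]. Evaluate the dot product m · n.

m · n = (-13)·(-20) + 14·13 + (-18)·(-29) = 260 + 182 + 522 = 964

964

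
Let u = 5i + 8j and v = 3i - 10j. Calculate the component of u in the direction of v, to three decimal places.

-6.226

u · v = 5·3 + 8·(-10) = 15 - 80 = -65
|v| = √(9 + 100) = √109 ≈ 10.4403
comp_v u = -65 / √109 ≈ -6.226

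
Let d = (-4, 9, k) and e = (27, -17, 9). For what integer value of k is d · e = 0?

29

d · e = (-4)·27 + 9·(-17) + k·9 = -261 + 9k
Set equal to 0: 9k = 261, so k = 29.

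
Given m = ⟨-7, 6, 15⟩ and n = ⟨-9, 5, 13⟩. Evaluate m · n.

288

m · n = (-7)·(-9) + 6·5 + 15·13 = 63 + 30 + 195 = 288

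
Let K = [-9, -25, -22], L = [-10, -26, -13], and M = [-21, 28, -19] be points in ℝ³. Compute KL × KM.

KL = (-1, -1, 9)
KM = (-12, 53, 3)
i: (-1)·3 - 9·53 = -3 - 477 = -480
j: 9·(-12) - (-1)·3 = -108 - (-3) = -105
k: (-1)·53 - (-1)·(-12) = -53 - 12 = -65
KL × KM = (-480, -105, -65)

(-480, -105, -65)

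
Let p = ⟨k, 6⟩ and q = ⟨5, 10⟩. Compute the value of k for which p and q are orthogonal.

p · q = k·5 + 6·10 = 60 + 5k
Set equal to 0: 5k = -60, so k = -12.

-12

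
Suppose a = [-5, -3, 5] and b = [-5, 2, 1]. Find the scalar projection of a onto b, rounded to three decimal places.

4.382

a · b = (-5)·(-5) + (-3)·2 + 5·1 = 25 - 6 + 5 = 24
|b| = √(25 + 4 + 1) = √30 ≈ 5.4772
comp_b a = 24 / √30 ≈ 4.382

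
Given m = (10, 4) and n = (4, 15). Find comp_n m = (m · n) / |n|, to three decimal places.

6.442

m · n = 10·4 + 4·15 = 40 + 60 = 100
|n| = √(16 + 225) = √241 ≈ 15.5242
comp_n m = 100 / √241 ≈ 6.442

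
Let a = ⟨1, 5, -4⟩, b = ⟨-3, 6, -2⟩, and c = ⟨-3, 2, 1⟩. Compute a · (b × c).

b × c:
i: 6·1 - (-2)·2 = 6 - (-4) = 10
j: (-2)·(-3) - (-3)·1 = 6 - (-3) = 9
k: (-3)·2 - 6·(-3) = -6 - (-18) = 12
b × c = (10, 9, 12)
a · (b × c) = 1·10 + 5·9 + (-4)·12 = 10 + 45 - 48 = 7

7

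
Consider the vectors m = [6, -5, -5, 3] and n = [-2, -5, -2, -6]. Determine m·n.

5

m · n = 6·(-2) + (-5)·(-5) + (-5)·(-2) + 3·(-6) = -12 + 25 + 10 - 18 = 5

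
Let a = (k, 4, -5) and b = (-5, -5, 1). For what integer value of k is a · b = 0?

-5

a · b = k·(-5) + 4·(-5) + (-5)·1 = -25 - 5k
Set equal to 0: -5k = 25, so k = -5.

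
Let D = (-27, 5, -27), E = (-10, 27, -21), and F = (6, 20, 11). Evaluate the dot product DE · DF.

1119

DE = E − D = (17, 22, 6)
DF = F − D = (33, 15, 38)
DE · DF = 17·33 + 22·15 + 6·38 = 561 + 330 + 228 = 1119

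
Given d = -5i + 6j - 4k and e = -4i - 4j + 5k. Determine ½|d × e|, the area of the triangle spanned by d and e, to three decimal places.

30.875

i: 6·5 - (-4)·(-4) = 30 - 16 = 14
j: (-4)·(-4) - (-5)·5 = 16 - (-25) = 41
k: (-5)·(-4) - 6·(-4) = 20 - (-24) = 44
d × e = (14, 41, 44)
|d × e| = √(14² + 41² + 44²) = √3813 ≈ 61.7495
area = ½ · 61.7495 ≈ 30.875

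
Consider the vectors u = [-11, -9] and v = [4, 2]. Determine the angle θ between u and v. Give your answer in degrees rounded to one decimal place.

u · v = (-11)·4 + (-9)·2 = -44 - 18 = -62
|u|² = 121 + 81 = 202,  |u| = √202 ≈ 14.212670
|v|² = 16 + 4 = 20,  |v| = √20 ≈ 4.472136
cos θ = -62 / (14.212670 · 4.472136) ≈ -0.97544
θ = arccos(-0.97544) ≈ 167.3°

167.3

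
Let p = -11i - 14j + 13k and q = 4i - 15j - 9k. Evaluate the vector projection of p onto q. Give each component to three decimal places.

p · q = (-11)·4 + (-14)·(-15) + 13·(-9) = -44 + 210 - 117 = 49
|q|² = 16 + 225 + 81 = 322
proj_q p = (49/322) · (4, -15, -9) ≈ (0.609, -2.283, -1.370)

(0.609, -2.283, -1.370)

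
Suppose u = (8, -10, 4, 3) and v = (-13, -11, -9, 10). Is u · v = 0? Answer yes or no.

yes

u · v = 8·(-13) + (-10)·(-11) + 4·(-9) + 3·10 = -104 + 110 - 36 + 30 = 0
Zero, so the vectors are orthogonal.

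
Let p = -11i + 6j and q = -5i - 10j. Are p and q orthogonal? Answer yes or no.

p · q = (-11)·(-5) + 6·(-10) = 55 - 60 = -5
Nonzero, so the vectors are not orthogonal.

no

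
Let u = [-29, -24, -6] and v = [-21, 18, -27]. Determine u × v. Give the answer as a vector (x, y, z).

i: (-24)·(-27) - (-6)·18 = 648 - (-108) = 756
j: (-6)·(-21) - (-29)·(-27) = 126 - 783 = -657
k: (-29)·18 - (-24)·(-21) = -522 - 504 = -1026
u × v = (756, -657, -1026)

(756, -657, -1026)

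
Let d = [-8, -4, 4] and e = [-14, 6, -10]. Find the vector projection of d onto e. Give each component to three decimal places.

d · e = (-8)·(-14) + (-4)·6 + 4·(-10) = 112 - 24 - 40 = 48
|e|² = 196 + 36 + 100 = 332
proj_e d = (48/332) · (-14, 6, -10) ≈ (-2.024, 0.867, -1.446)

(-2.024, 0.867, -1.446)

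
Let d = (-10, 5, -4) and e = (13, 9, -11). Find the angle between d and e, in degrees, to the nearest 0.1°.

d · e = (-10)·13 + 5·9 + (-4)·(-11) = -130 + 45 + 44 = -41
|d|² = 100 + 25 + 16 = 141,  |d| = √141 ≈ 11.874342
|e|² = 169 + 81 + 121 = 371,  |e| = √371 ≈ 19.261360
cos θ = -41 / (11.874342 · 19.261360) ≈ -0.17926
θ = arccos(-0.17926) ≈ 100.3°

100.3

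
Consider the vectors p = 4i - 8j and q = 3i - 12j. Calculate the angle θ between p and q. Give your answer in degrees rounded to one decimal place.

p · q = 4·3 + (-8)·(-12) = 12 + 96 = 108
|p|² = 16 + 64 = 80,  |p| = √80 ≈ 8.944272
|q|² = 9 + 144 = 153,  |q| = √153 ≈ 12.369317
cos θ = 108 / (8.944272 · 12.369317) ≈ 0.97619
θ = arccos(0.97619) ≈ 12.5°

12.5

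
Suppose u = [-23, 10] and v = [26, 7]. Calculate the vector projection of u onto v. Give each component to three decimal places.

u · v = (-23)·26 + 10·7 = -598 + 70 = -528
|v|² = 676 + 49 = 725
proj_v u = (-528/725) · (26, 7) ≈ (-18.935, -5.098)

(-18.935, -5.098)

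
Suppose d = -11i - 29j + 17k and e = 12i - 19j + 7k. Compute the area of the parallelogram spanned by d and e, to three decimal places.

635.303

i: (-29)·7 - 17·(-19) = -203 - (-323) = 120
j: 17·12 - (-11)·7 = 204 - (-77) = 281
k: (-11)·(-19) - (-29)·12 = 209 - (-348) = 557
d × e = (120, 281, 557)
|d × e| = √(120² + 281² + 557²) = √403610 ≈ 635.3031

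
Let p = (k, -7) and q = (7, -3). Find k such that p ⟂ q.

p · q = k·7 + (-7)·(-3) = 21 + 7k
Set equal to 0: 7k = -21, so k = -3.

-3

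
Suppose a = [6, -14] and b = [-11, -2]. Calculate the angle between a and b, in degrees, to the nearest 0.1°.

102.9

a · b = 6·(-11) + (-14)·(-2) = -66 + 28 = -38
|a|² = 36 + 196 = 232,  |a| = √232 ≈ 15.231546
|b|² = 121 + 4 = 125,  |b| = √125 ≈ 11.180340
cos θ = -38 / (15.231546 · 11.180340) ≈ -0.22314
θ = arccos(-0.22314) ≈ 102.9°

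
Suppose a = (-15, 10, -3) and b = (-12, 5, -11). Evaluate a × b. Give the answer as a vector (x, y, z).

(-95, -129, 45)

i: 10·(-11) - (-3)·5 = -110 - (-15) = -95
j: (-3)·(-12) - (-15)·(-11) = 36 - 165 = -129
k: (-15)·5 - 10·(-12) = -75 - (-120) = 45
a × b = (-95, -129, 45)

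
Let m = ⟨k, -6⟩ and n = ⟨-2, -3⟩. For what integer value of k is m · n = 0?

m · n = k·(-2) + (-6)·(-3) = 18 - 2k
Set equal to 0: -2k = -18, so k = 9.

9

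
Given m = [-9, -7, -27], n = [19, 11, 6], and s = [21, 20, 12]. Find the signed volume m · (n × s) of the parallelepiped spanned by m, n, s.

n × s:
i: 11·12 - 6·20 = 132 - 120 = 12
j: 6·21 - 19·12 = 126 - 228 = -102
k: 19·20 - 11·21 = 380 - 231 = 149
n × s = (12, -102, 149)
m · (n × s) = (-9)·12 + (-7)·(-102) + (-27)·149 = -108 + 714 - 4023 = -3417

-3417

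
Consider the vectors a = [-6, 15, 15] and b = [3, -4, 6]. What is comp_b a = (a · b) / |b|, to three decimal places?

a · b = (-6)·3 + 15·(-4) + 15·6 = -18 - 60 + 90 = 12
|b| = √(9 + 16 + 36) = √61 ≈ 7.8102
comp_b a = 12 / √61 ≈ 1.536

1.536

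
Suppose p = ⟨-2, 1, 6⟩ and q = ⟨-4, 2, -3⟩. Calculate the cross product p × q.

(-15, -30, 0)

i: 1·(-3) - 6·2 = -3 - 12 = -15
j: 6·(-4) - (-2)·(-3) = -24 - 6 = -30
k: (-2)·2 - 1·(-4) = -4 - (-4) = 0
p × q = (-15, -30, 0)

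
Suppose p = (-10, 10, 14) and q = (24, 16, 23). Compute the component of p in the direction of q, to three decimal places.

p · q = (-10)·24 + 10·16 + 14·23 = -240 + 160 + 322 = 242
|q| = √(576 + 256 + 529) = √1361 ≈ 36.8917
comp_q p = 242 / √1361 ≈ 6.560

6.560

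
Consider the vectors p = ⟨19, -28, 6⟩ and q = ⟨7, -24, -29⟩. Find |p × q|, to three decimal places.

1154.636

i: (-28)·(-29) - 6·(-24) = 812 - (-144) = 956
j: 6·7 - 19·(-29) = 42 - (-551) = 593
k: 19·(-24) - (-28)·7 = -456 - (-196) = -260
p × q = (956, 593, -260)
|p × q| = √(956² + 593² + (-260)²) = √1333185 ≈ 1154.6363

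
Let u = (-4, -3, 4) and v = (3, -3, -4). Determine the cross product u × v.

i: (-3)·(-4) - 4·(-3) = 12 - (-12) = 24
j: 4·3 - (-4)·(-4) = 12 - 16 = -4
k: (-4)·(-3) - (-3)·3 = 12 - (-9) = 21
u × v = (24, -4, 21)

(24, -4, 21)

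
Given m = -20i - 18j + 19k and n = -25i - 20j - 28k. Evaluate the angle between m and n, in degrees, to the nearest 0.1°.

76.5

m · n = (-20)·(-25) + (-18)·(-20) + 19·(-28) = 500 + 360 - 532 = 328
|m|² = 400 + 324 + 361 = 1085,  |m| = √1085 ≈ 32.939338
|n|² = 625 + 400 + 784 = 1809,  |n| = √1809 ≈ 42.532341
cos θ = 328 / (32.939338 · 42.532341) ≈ 0.23412
θ = arccos(0.23412) ≈ 76.5°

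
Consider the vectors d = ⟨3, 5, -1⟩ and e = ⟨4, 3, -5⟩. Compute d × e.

i: 5·(-5) - (-1)·3 = -25 - (-3) = -22
j: (-1)·4 - 3·(-5) = -4 - (-15) = 11
k: 3·3 - 5·4 = 9 - 20 = -11
d × e = (-22, 11, -11)

(-22, 11, -11)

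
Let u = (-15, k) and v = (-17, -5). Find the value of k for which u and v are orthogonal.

51

u · v = (-15)·(-17) + k·(-5) = 255 - 5k
Set equal to 0: -5k = -255, so k = 51.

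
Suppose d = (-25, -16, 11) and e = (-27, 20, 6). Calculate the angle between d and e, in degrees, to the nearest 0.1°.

67.1

d · e = (-25)·(-27) + (-16)·20 + 11·6 = 675 - 320 + 66 = 421
|d|² = 625 + 256 + 121 = 1002,  |d| = √1002 ≈ 31.654384
|e|² = 729 + 400 + 36 = 1165,  |e| = √1165 ≈ 34.132096
cos θ = 421 / (31.654384 · 34.132096) ≈ 0.38966
θ = arccos(0.38966) ≈ 67.1°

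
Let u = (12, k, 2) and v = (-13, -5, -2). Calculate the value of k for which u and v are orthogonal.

-32

u · v = 12·(-13) + k·(-5) + 2·(-2) = -160 - 5k
Set equal to 0: -5k = 160, so k = -32.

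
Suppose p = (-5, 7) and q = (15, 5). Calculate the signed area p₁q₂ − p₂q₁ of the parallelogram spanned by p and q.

(-5)·5 - 7·15 = -25 - 105 = -130

-130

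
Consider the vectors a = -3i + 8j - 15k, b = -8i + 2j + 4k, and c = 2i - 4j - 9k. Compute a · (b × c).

b × c:
i: 2·(-9) - 4·(-4) = -18 - (-16) = -2
j: 4·2 - (-8)·(-9) = 8 - 72 = -64
k: (-8)·(-4) - 2·2 = 32 - 4 = 28
b × c = (-2, -64, 28)
a · (b × c) = (-3)·(-2) + 8·(-64) + (-15)·28 = 6 - 512 - 420 = -926

-926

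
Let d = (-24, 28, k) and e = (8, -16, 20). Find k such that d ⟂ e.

32

d · e = (-24)·8 + 28·(-16) + k·20 = -640 + 20k
Set equal to 0: 20k = 640, so k = 32.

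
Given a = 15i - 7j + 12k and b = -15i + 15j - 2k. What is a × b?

i: (-7)·(-2) - 12·15 = 14 - 180 = -166
j: 12·(-15) - 15·(-2) = -180 - (-30) = -150
k: 15·15 - (-7)·(-15) = 225 - 105 = 120
a × b = (-166, -150, 120)

(-166, -150, 120)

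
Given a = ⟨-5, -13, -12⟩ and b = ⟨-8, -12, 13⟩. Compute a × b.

(-313, 161, -44)

i: (-13)·13 - (-12)·(-12) = -169 - 144 = -313
j: (-12)·(-8) - (-5)·13 = 96 - (-65) = 161
k: (-5)·(-12) - (-13)·(-8) = 60 - 104 = -44
a × b = (-313, 161, -44)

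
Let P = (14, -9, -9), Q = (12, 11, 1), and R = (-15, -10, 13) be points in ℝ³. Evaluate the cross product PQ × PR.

PQ = (-2, 20, 10)
PR = (-29, -1, 22)
i: 20·22 - 10·(-1) = 440 - (-10) = 450
j: 10·(-29) - (-2)·22 = -290 - (-44) = -246
k: (-2)·(-1) - 20·(-29) = 2 - (-580) = 582
PQ × PR = (450, -246, 582)

(450, -246, 582)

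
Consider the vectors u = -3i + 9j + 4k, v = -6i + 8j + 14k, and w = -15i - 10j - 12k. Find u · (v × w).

v × w:
i: 8·(-12) - 14·(-10) = -96 - (-140) = 44
j: 14·(-15) - (-6)·(-12) = -210 - 72 = -282
k: (-6)·(-10) - 8·(-15) = 60 - (-120) = 180
v × w = (44, -282, 180)
u · (v × w) = (-3)·44 + 9·(-282) + 4·180 = -132 - 2538 + 720 = -1950

-1950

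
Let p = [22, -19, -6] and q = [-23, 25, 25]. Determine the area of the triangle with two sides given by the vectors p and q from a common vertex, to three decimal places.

268.392

i: (-19)·25 - (-6)·25 = -475 - (-150) = -325
j: (-6)·(-23) - 22·25 = 138 - 550 = -412
k: 22·25 - (-19)·(-23) = 550 - 437 = 113
p × q = (-325, -412, 113)
|p × q| = √((-325)² + (-412)² + 113²) = √288138 ≈ 536.7849
area = ½ · 536.7849 ≈ 268.392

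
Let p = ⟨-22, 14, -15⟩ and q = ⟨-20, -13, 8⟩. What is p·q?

p · q = (-22)·(-20) + 14·(-13) + (-15)·8 = 440 - 182 - 120 = 138

138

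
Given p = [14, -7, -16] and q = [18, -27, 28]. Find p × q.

i: (-7)·28 - (-16)·(-27) = -196 - 432 = -628
j: (-16)·18 - 14·28 = -288 - 392 = -680
k: 14·(-27) - (-7)·18 = -378 - (-126) = -252
p × q = (-628, -680, -252)

(-628, -680, -252)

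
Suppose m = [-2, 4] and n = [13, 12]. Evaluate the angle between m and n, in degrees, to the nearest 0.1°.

73.9

m · n = (-2)·13 + 4·12 = -26 + 48 = 22
|m|² = 4 + 16 = 20,  |m| = √20 ≈ 4.472136
|n|² = 169 + 144 = 313,  |n| = √313 ≈ 17.691806
cos θ = 22 / (4.472136 · 17.691806) ≈ 0.27806
θ = arccos(0.27806) ≈ 73.9°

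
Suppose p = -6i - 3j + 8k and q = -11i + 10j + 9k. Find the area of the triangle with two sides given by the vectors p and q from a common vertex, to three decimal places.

72.894

i: (-3)·9 - 8·10 = -27 - 80 = -107
j: 8·(-11) - (-6)·9 = -88 - (-54) = -34
k: (-6)·10 - (-3)·(-11) = -60 - 33 = -93
p × q = (-107, -34, -93)
|p × q| = √((-107)² + (-34)² + (-93)²) = √21254 ≈ 145.7875
area = ½ · 145.7875 ≈ 72.894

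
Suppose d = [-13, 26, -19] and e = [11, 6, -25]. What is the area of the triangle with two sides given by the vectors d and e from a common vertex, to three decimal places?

i: 26·(-25) - (-19)·6 = -650 - (-114) = -536
j: (-19)·11 - (-13)·(-25) = -209 - 325 = -534
k: (-13)·6 - 26·11 = -78 - 286 = -364
d × e = (-536, -534, -364)
|d × e| = √((-536)² + (-534)² + (-364)²) = √704948 ≈ 839.6118
area = ½ · 839.6118 ≈ 419.806

419.806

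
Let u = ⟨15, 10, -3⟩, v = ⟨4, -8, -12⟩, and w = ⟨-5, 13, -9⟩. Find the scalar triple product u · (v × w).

4344

v × w:
i: (-8)·(-9) - (-12)·13 = 72 - (-156) = 228
j: (-12)·(-5) - 4·(-9) = 60 - (-36) = 96
k: 4·13 - (-8)·(-5) = 52 - 40 = 12
v × w = (228, 96, 12)
u · (v × w) = 15·228 + 10·96 + (-3)·12 = 3420 + 960 - 36 = 4344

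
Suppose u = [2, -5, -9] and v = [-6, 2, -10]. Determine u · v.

u · v = 2·(-6) + (-5)·2 + (-9)·(-10) = -12 - 10 + 90 = 68

68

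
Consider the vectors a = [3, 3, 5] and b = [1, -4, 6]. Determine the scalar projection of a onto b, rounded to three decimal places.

2.885

a · b = 3·1 + 3·(-4) + 5·6 = 3 - 12 + 30 = 21
|b| = √(1 + 16 + 36) = √53 ≈ 7.2801
comp_b a = 21 / √53 ≈ 2.885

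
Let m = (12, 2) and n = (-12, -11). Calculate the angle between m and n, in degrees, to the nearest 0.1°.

m · n = 12·(-12) + 2·(-11) = -144 - 22 = -166
|m|² = 144 + 4 = 148,  |m| = √148 ≈ 12.165525
|n|² = 144 + 121 = 265,  |n| = √265 ≈ 16.278821
cos θ = -166 / (12.165525 · 16.278821) ≈ -0.83821
θ = arccos(-0.83821) ≈ 147.0°

147.0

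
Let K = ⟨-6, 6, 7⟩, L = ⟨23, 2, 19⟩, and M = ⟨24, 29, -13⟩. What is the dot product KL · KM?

KL = L − K = (29, -4, 12)
KM = M − K = (30, 23, -20)
KL · KM = 29·30 + (-4)·23 + 12·(-20) = 870 - 92 - 240 = 538

538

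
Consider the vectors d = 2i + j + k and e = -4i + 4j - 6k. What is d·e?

-10

d · e = 2·(-4) + 1·4 + 1·(-6) = -8 + 4 - 6 = -10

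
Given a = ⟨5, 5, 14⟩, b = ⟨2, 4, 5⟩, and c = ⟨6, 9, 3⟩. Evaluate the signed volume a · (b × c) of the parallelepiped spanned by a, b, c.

-129

b × c:
i: 4·3 - 5·9 = 12 - 45 = -33
j: 5·6 - 2·3 = 30 - 6 = 24
k: 2·9 - 4·6 = 18 - 24 = -6
b × c = (-33, 24, -6)
a · (b × c) = 5·(-33) + 5·24 + 14·(-6) = -165 + 120 - 84 = -129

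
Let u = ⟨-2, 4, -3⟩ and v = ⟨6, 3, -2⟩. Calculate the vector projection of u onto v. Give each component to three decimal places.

(0.735, 0.367, -0.245)

u · v = (-2)·6 + 4·3 + (-3)·(-2) = -12 + 12 + 6 = 6
|v|² = 36 + 9 + 4 = 49
proj_v u = (6/49) · (6, 3, -2) ≈ (0.735, 0.367, -0.245)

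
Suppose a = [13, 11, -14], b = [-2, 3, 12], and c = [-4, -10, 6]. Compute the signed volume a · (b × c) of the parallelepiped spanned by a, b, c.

b × c:
i: 3·6 - 12·(-10) = 18 - (-120) = 138
j: 12·(-4) - (-2)·6 = -48 - (-12) = -36
k: (-2)·(-10) - 3·(-4) = 20 - (-12) = 32
b × c = (138, -36, 32)
a · (b × c) = 13·138 + 11·(-36) + (-14)·32 = 1794 - 396 - 448 = 950

950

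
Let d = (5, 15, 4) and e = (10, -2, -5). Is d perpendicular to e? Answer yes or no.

d · e = 5·10 + 15·(-2) + 4·(-5) = 50 - 30 - 20 = 0
Zero, so the vectors are orthogonal.

yes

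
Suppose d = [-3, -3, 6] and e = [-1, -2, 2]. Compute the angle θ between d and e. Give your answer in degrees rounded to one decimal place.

17.7

d · e = (-3)·(-1) + (-3)·(-2) + 6·2 = 3 + 6 + 12 = 21
|d|² = 9 + 9 + 36 = 54,  |d| = √54 ≈ 7.348469
|e|² = 1 + 4 + 4 = 9,  |e| = √9 ≈ 3.000000
cos θ = 21 / (7.348469 · 3.000000) ≈ 0.95258
θ = arccos(0.95258) ≈ 17.7°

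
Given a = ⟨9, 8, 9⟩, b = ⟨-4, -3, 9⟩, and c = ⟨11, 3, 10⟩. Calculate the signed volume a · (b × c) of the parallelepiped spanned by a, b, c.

b × c:
i: (-3)·10 - 9·3 = -30 - 27 = -57
j: 9·11 - (-4)·10 = 99 - (-40) = 139
k: (-4)·3 - (-3)·11 = -12 - (-33) = 21
b × c = (-57, 139, 21)
a · (b × c) = 9·(-57) + 8·139 + 9·21 = -513 + 1112 + 189 = 788

788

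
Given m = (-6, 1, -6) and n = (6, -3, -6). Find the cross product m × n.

i: 1·(-6) - (-6)·(-3) = -6 - 18 = -24
j: (-6)·6 - (-6)·(-6) = -36 - 36 = -72
k: (-6)·(-3) - 1·6 = 18 - 6 = 12
m × n = (-24, -72, 12)

(-24, -72, 12)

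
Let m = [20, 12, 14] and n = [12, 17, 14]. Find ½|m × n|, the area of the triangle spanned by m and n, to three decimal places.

i: 12·14 - 14·17 = 168 - 238 = -70
j: 14·12 - 20·14 = 168 - 280 = -112
k: 20·17 - 12·12 = 340 - 144 = 196
m × n = (-70, -112, 196)
|m × n| = √((-70)² + (-112)² + 196²) = √55860 ≈ 236.3472
area = ½ · 236.3472 ≈ 118.174

118.174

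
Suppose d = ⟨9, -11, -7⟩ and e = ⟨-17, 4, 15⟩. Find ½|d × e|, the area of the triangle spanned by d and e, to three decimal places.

i: (-11)·15 - (-7)·4 = -165 - (-28) = -137
j: (-7)·(-17) - 9·15 = 119 - 135 = -16
k: 9·4 - (-11)·(-17) = 36 - 187 = -151
d × e = (-137, -16, -151)
|d × e| = √((-137)² + (-16)² + (-151)²) = √41826 ≈ 204.5141
area = ½ · 204.5141 ≈ 102.257

102.257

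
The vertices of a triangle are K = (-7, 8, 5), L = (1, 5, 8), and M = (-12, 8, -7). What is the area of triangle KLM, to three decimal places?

44.950

KL = (8, -3, 3),  KM = (-5, 0, -12)
i: (-3)·(-12) - 3·0 = 36 - 0 = 36
j: 3·(-5) - 8·(-12) = -15 - (-96) = 81
k: 8·0 - (-3)·(-5) = 0 - 15 = -15
KL × KM = (36, 81, -15)
|KL × KM| = √8082 ≈ 89.8999
area = ½ · 89.8999 ≈ 44.950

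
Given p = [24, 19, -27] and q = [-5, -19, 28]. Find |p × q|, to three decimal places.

i: 19·28 - (-27)·(-19) = 532 - 513 = 19
j: (-27)·(-5) - 24·28 = 135 - 672 = -537
k: 24·(-19) - 19·(-5) = -456 - (-95) = -361
p × q = (19, -537, -361)
|p × q| = √(19² + (-537)² + (-361)²) = √419051 ≈ 647.3415

647.341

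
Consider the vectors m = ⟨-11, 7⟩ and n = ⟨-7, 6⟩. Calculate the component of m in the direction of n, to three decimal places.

m · n = (-11)·(-7) + 7·6 = 77 + 42 = 119
|n| = √(49 + 36) = √85 ≈ 9.2195
comp_n m = 119 / √85 ≈ 12.907

12.907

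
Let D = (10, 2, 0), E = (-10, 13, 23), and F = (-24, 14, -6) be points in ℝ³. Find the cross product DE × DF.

(-342, -902, 134)

DE = (-20, 11, 23)
DF = (-34, 12, -6)
i: 11·(-6) - 23·12 = -66 - 276 = -342
j: 23·(-34) - (-20)·(-6) = -782 - 120 = -902
k: (-20)·12 - 11·(-34) = -240 - (-374) = 134
DE × DF = (-342, -902, 134)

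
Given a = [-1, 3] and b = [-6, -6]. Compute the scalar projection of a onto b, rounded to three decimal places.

a · b = (-1)·(-6) + 3·(-6) = 6 - 18 = -12
|b| = √(36 + 36) = √72 ≈ 8.4853
comp_b a = -12 / √72 ≈ -1.414

-1.414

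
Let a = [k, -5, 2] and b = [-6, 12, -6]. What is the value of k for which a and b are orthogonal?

a · b = k·(-6) + (-5)·12 + 2·(-6) = -72 - 6k
Set equal to 0: -6k = 72, so k = -12.

-12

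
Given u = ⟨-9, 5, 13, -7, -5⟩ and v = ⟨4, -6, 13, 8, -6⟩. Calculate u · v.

u · v = (-9)·4 + 5·(-6) + 13·13 + (-7)·8 + (-5)·(-6) = -36 - 30 + 169 - 56 + 30 = 77

77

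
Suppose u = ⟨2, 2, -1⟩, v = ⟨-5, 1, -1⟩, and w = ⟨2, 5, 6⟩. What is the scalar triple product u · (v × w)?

105

v × w:
i: 1·6 - (-1)·5 = 6 - (-5) = 11
j: (-1)·2 - (-5)·6 = -2 - (-30) = 28
k: (-5)·5 - 1·2 = -25 - 2 = -27
v × w = (11, 28, -27)
u · (v × w) = 2·11 + 2·28 + (-1)·(-27) = 22 + 56 + 27 = 105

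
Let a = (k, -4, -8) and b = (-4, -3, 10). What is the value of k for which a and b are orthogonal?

a · b = k·(-4) + (-4)·(-3) + (-8)·10 = -68 - 4k
Set equal to 0: -4k = 68, so k = -17.

-17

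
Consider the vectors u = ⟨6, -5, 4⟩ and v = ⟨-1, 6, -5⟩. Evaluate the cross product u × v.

i: (-5)·(-5) - 4·6 = 25 - 24 = 1
j: 4·(-1) - 6·(-5) = -4 - (-30) = 26
k: 6·6 - (-5)·(-1) = 36 - 5 = 31
u × v = (1, 26, 31)

(1, 26, 31)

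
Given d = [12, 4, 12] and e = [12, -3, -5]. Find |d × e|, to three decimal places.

i: 4·(-5) - 12·(-3) = -20 - (-36) = 16
j: 12·12 - 12·(-5) = 144 - (-60) = 204
k: 12·(-3) - 4·12 = -36 - 48 = -84
d × e = (16, 204, -84)
|d × e| = √(16² + 204² + (-84)²) = √48928 ≈ 221.1967

221.197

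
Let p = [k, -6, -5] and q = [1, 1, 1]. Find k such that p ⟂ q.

p · q = k·1 + (-6)·1 + (-5)·1 = -11 + 1k
Set equal to 0: 1k = 11, so k = 11.

11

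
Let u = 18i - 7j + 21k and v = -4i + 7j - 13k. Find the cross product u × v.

(-56, 150, 98)

i: (-7)·(-13) - 21·7 = 91 - 147 = -56
j: 21·(-4) - 18·(-13) = -84 - (-234) = 150
k: 18·7 - (-7)·(-4) = 126 - 28 = 98
u × v = (-56, 150, 98)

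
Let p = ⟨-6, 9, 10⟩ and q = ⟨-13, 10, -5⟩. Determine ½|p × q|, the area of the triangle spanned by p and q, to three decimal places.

111.662

i: 9·(-5) - 10·10 = -45 - 100 = -145
j: 10·(-13) - (-6)·(-5) = -130 - 30 = -160
k: (-6)·10 - 9·(-13) = -60 - (-117) = 57
p × q = (-145, -160, 57)
|p × q| = √((-145)² + (-160)² + 57²) = √49874 ≈ 223.3249
area = ½ · 223.3249 ≈ 111.662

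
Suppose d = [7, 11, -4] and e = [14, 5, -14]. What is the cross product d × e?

(-134, 42, -119)

i: 11·(-14) - (-4)·5 = -154 - (-20) = -134
j: (-4)·14 - 7·(-14) = -56 - (-98) = 42
k: 7·5 - 11·14 = 35 - 154 = -119
d × e = (-134, 42, -119)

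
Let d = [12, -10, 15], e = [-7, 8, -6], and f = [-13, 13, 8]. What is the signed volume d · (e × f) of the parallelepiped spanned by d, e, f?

e × f:
i: 8·8 - (-6)·13 = 64 - (-78) = 142
j: (-6)·(-13) - (-7)·8 = 78 - (-56) = 134
k: (-7)·13 - 8·(-13) = -91 - (-104) = 13
e × f = (142, 134, 13)
d · (e × f) = 12·142 + (-10)·134 + 15·13 = 1704 - 1340 + 195 = 559

559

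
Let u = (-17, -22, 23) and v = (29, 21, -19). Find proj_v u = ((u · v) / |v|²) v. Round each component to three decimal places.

(-24.570, -17.792, 16.097)

u · v = (-17)·29 + (-22)·21 + 23·(-19) = -493 - 462 - 437 = -1392
|v|² = 841 + 441 + 361 = 1643
proj_v u = (-1392/1643) · (29, 21, -19) ≈ (-24.570, -17.792, 16.097)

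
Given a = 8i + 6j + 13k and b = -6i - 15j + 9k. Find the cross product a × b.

i: 6·9 - 13·(-15) = 54 - (-195) = 249
j: 13·(-6) - 8·9 = -78 - 72 = -150
k: 8·(-15) - 6·(-6) = -120 - (-36) = -84
a × b = (249, -150, -84)

(249, -150, -84)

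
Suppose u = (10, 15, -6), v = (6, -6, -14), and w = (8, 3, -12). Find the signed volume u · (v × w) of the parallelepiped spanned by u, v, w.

144

v × w:
i: (-6)·(-12) - (-14)·3 = 72 - (-42) = 114
j: (-14)·8 - 6·(-12) = -112 - (-72) = -40
k: 6·3 - (-6)·8 = 18 - (-48) = 66
v × w = (114, -40, 66)
u · (v × w) = 10·114 + 15·(-40) + (-6)·66 = 1140 - 600 - 396 = 144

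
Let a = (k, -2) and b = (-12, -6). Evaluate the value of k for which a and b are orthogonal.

a · b = k·(-12) + (-2)·(-6) = 12 - 12k
Set equal to 0: -12k = -12, so k = 1.

1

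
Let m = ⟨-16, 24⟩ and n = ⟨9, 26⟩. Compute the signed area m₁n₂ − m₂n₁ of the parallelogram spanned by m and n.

(-16)·26 - 24·9 = -416 - 216 = -632

-632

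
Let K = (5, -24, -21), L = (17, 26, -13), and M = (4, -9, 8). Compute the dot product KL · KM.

970

KL = L − K = (12, 50, 8)
KM = M − K = (-1, 15, 29)
KL · KM = 12·(-1) + 50·15 + 8·29 = -12 + 750 + 232 = 970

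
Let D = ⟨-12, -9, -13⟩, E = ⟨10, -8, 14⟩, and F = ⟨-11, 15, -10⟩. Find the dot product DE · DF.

127

DE = E − D = (22, 1, 27)
DF = F − D = (1, 24, 3)
DE · DF = 22·1 + 1·24 + 27·3 = 22 + 24 + 81 = 127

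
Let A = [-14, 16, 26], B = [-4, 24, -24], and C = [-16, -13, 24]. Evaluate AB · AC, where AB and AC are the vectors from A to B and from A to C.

-152

AB = B − A = (10, 8, -50)
AC = C − A = (-2, -29, -2)
AB · AC = 10·(-2) + 8·(-29) + (-50)·(-2) = -20 - 232 + 100 = -152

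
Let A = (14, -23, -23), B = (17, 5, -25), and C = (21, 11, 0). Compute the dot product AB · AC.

AB = B − A = (3, 28, -2)
AC = C − A = (7, 34, 23)
AB · AC = 3·7 + 28·34 + (-2)·23 = 21 + 952 - 46 = 927

927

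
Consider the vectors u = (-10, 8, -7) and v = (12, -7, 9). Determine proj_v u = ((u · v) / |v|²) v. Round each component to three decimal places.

(-10.467, 6.106, -7.850)

u · v = (-10)·12 + 8·(-7) + (-7)·9 = -120 - 56 - 63 = -239
|v|² = 144 + 49 + 81 = 274
proj_v u = (-239/274) · (12, -7, 9) ≈ (-10.467, 6.106, -7.850)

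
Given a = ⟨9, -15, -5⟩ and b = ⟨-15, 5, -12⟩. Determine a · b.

-150

a · b = 9·(-15) + (-15)·5 + (-5)·(-12) = -135 - 75 + 60 = -150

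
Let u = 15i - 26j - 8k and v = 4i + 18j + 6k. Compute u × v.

i: (-26)·6 - (-8)·18 = -156 - (-144) = -12
j: (-8)·4 - 15·6 = -32 - 90 = -122
k: 15·18 - (-26)·4 = 270 - (-104) = 374
u × v = (-12, -122, 374)

(-12, -122, 374)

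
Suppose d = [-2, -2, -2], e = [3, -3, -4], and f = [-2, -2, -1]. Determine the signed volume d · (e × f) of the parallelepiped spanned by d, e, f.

e × f:
i: (-3)·(-1) - (-4)·(-2) = 3 - 8 = -5
j: (-4)·(-2) - 3·(-1) = 8 - (-3) = 11
k: 3·(-2) - (-3)·(-2) = -6 - 6 = -12
e × f = (-5, 11, -12)
d · (e × f) = (-2)·(-5) + (-2)·11 + (-2)·(-12) = 10 - 22 + 24 = 12

12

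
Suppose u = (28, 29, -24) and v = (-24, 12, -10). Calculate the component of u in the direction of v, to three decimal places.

-2.933

u · v = 28·(-24) + 29·12 + (-24)·(-10) = -672 + 348 + 240 = -84
|v| = √(576 + 144 + 100) = √820 ≈ 28.6356
comp_v u = -84 / √820 ≈ -2.933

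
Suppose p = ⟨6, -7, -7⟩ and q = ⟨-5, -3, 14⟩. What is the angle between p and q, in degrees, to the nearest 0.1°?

p · q = 6·(-5) + (-7)·(-3) + (-7)·14 = -30 + 21 - 98 = -107
|p|² = 36 + 49 + 49 = 134,  |p| = √134 ≈ 11.575837
|q|² = 25 + 9 + 196 = 230,  |q| = √230 ≈ 15.165751
cos θ = -107 / (11.575837 · 15.165751) ≈ -0.60949
θ = arccos(-0.60949) ≈ 127.6°

127.6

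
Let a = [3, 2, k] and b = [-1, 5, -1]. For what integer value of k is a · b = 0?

a · b = 3·(-1) + 2·5 + k·(-1) = 7 - 1k
Set equal to 0: -1k = -7, so k = 7.

7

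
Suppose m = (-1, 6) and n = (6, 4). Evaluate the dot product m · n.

18

m · n = (-1)·6 + 6·4 = -6 + 24 = 18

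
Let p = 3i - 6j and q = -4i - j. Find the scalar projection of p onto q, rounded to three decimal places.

p · q = 3·(-4) + (-6)·(-1) = -12 + 6 = -6
|q| = √(16 + 1) = √17 ≈ 4.1231
comp_q p = -6 / √17 ≈ -1.455

-1.455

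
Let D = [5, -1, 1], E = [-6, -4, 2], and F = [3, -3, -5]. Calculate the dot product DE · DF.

22

DE = E − D = (-11, -3, 1)
DF = F − D = (-2, -2, -6)
DE · DF = (-11)·(-2) + (-3)·(-2) + 1·(-6) = 22 + 6 - 6 = 22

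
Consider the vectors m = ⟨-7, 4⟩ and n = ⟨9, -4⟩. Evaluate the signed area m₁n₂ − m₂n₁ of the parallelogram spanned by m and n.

-8

(-7)·(-4) - 4·9 = 28 - 36 = -8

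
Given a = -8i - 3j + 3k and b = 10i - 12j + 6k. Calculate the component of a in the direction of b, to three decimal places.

a · b = (-8)·10 + (-3)·(-12) + 3·6 = -80 + 36 + 18 = -26
|b| = √(100 + 144 + 36) = √280 ≈ 16.7332
comp_b a = -26 / √280 ≈ -1.554

-1.554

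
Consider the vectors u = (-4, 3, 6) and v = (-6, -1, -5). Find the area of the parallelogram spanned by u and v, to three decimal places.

60.836

i: 3·(-5) - 6·(-1) = -15 - (-6) = -9
j: 6·(-6) - (-4)·(-5) = -36 - 20 = -56
k: (-4)·(-1) - 3·(-6) = 4 - (-18) = 22
u × v = (-9, -56, 22)
|u × v| = √((-9)² + (-56)² + 22²) = √3701 ≈ 60.8358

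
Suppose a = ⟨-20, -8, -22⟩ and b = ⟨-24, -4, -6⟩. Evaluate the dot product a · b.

644

a · b = (-20)·(-24) + (-8)·(-4) + (-22)·(-6) = 480 + 32 + 132 = 644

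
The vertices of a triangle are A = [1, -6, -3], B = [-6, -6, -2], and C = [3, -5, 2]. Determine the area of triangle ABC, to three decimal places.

AB = (-7, 0, 1),  AC = (2, 1, 5)
i: 0·5 - 1·1 = 0 - 1 = -1
j: 1·2 - (-7)·5 = 2 - (-35) = 37
k: (-7)·1 - 0·2 = -7 - 0 = -7
AB × AC = (-1, 37, -7)
|AB × AC| = √1419 ≈ 37.6696
area = ½ · 37.6696 ≈ 18.835

18.835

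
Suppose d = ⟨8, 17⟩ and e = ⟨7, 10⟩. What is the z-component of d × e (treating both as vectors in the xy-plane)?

-39

8·10 - 17·7 = 80 - 119 = -39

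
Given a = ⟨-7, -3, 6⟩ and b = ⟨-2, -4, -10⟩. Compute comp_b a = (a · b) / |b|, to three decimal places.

a · b = (-7)·(-2) + (-3)·(-4) + 6·(-10) = 14 + 12 - 60 = -34
|b| = √(4 + 16 + 100) = √120 ≈ 10.9545
comp_b a = -34 / √120 ≈ -3.104

-3.104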